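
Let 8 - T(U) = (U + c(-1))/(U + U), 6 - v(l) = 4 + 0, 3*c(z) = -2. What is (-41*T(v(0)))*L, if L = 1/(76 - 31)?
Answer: -943/135 ≈ -6.9852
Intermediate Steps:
c(z) = -2/3 (c(z) = (1/3)*(-2) = -2/3)
v(l) = 2 (v(l) = 6 - (4 + 0) = 6 - 1*4 = 6 - 4 = 2)
L = 1/45 ≈ 0.022222
T(U) = 8 - (-2/3 + U)/(2*U) (T(U) = 8 - (U - 2/3)/(U + U) = 8 - (-2/3 + U)/(2*U))
(-41*T(v(0)))*L = -41*(2 + 45*2)/(6*2)*(1/45) = -41*(2 + 90)/(6*2)*(1/45) = -41*92/(6*2)*(1/45) = -41*23/3*(1/45) = -943/3*1/45 = -943/135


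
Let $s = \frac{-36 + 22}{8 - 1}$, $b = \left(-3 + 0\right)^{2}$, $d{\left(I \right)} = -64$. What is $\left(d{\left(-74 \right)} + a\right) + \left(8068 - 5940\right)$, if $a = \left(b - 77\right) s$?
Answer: $2200$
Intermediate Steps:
$b = 9$ ($b = \left(-3\right)^{2} = 9$)
$s = -2$ ($s = - \frac{14}{7} = \left(-14\right) \frac{1}{7} = -2$)
$a = 136$ ($a = \left(9 - 77\right) \left(-2\right) = \left(-68\right) \left(-2\right) = 136$)
$\left(d{\left(-74 \right)} + a\right) + \left(8068 - 5940\right) = \left(-64 + 136\right) + \left(8068 - 5940\right) = 72 + \left(8068 - 5940\right) = 72 + 2128 = 2200$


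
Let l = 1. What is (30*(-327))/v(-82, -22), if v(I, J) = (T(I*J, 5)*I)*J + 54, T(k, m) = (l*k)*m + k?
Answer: -327/650885 ≈ -0.00050239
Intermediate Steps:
T(k, m) = k + k*m (T(k, m) = (1*k)*m + k = k*m + k = k + k*m)
v(I, J) = 54 + 6*I**2*J**2 (v(I, J) = (((I*J)*(1 + 5))*I)*J + 54 = (((I*J)*6)*I)*J + 54 = ((6*I*J)*I)*J + 54 = (6*J*I**2)*J + 54 = 6*I**2*J**2 + 54 = 54 + 6*I**2*J**2)
(30*(-327))/v(-82, -22) = (30*(-327))/(54 + 6*(-82)**2*(-22)**2) = -9810/(54 + 6*6724*484) = -9810/(54 + 19526496) = -9810/19526550 = -9810*1/19526550 = -327/650885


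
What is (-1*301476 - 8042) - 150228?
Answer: -459746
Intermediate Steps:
(-1*301476 - 8042) - 150228 = (-301476 - 8042) - 150228 = -309518 - 150228 = -459746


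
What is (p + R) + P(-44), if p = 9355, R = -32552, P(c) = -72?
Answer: -23269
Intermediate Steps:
(p + R) + P(-44) = (9355 - 32552) - 72 = -23197 - 72 = -23269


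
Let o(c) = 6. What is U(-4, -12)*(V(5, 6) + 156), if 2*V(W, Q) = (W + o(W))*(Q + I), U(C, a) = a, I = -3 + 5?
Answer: -2400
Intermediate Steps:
I = 2
V(W, Q) = (2 + Q)*(6 + W)/2 (V(W, Q) = ((W + 6)*(Q + 2))/2 = ((6 + W)*(2 + Q))/2 = ((2 + Q)*(6 + W))/2 = (2 + Q)*(6 + W)/2)
U(-4, -12)*(V(5, 6) + 156) = -12*((6 + 5 + 3*6 + (½)*6*5) + 156) = -12*((6 + 5 + 18 + 15) + 156) = -12*(44 + 156) = -12*200 = -2400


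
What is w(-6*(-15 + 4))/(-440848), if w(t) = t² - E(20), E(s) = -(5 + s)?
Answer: -4381/440848 ≈ -0.0099377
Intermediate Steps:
E(s) = -5 - s
w(t) = 25 + t² (w(t) = t² - (-5 - 1*20) = t² - (-5 - 20) = t² - 1*(-25) = t² + 25 = 25 + t²)
w(-6*(-15 + 4))/(-440848) = (25 + (-6*(-15 + 4))²)/(-440848) = (25 + (-6*(-11))²)*(-1/440848) = (25 + 66²)*(-1/440848) = (25 + 4356)*(-1/440848) = 4381*(-1/440848) = -4381/440848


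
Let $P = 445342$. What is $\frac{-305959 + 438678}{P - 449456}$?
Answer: $- \frac{7807}{242} \approx -32.26$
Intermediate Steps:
$\frac{-305959 + 438678}{P - 449456} = \frac{-305959 + 438678}{445342 - 449456} = \frac{132719}{-4114} = 132719 \left(- \frac{1}{4114}\right) = - \frac{7807}{242}$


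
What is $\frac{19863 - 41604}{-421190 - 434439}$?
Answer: $\frac{21741}{855629} \approx 0.025409$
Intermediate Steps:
$\frac{19863 - 41604}{-421190 - 434439} = - \frac{21741}{-855629} = \left(-21741\right) \left(- \frac{1}{855629}\right) = \frac{21741}{855629}$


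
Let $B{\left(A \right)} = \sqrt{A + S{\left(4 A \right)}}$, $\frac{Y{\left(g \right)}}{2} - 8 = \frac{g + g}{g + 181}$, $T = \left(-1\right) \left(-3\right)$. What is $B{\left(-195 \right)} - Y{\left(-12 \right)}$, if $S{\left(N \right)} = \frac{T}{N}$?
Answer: $- \frac{2656}{169} + \frac{i \sqrt{3295565}}{130} \approx -15.716 + 13.964 i$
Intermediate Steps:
$T = 3$
$Y{\left(g \right)} = 16 + \frac{4 g}{181 + g}$ ($Y{\left(g \right)} = 16 + 2 \frac{g + g}{g + 181} = 16 + 2 \frac{2 g}{181 + g} = 16 + \frac{4 g}{181 + g}$)
$S{\left(N \right)} = \frac{3}{N}$
$B{\left(A \right)} = \sqrt{A + \frac{3}{4 A}}$
$B{\left(-195 \right)} - Y{\left(-12 \right)} = \frac{\sqrt{\frac{3}{-195} + 4 \left(-195\right)}}{2} - \frac{4 \left(724 + 5 \left(-12\right)\right)}{181 - 12} = \frac{\sqrt{3 \left(- \frac{1}{195}\right) - 780}}{2} - \frac{4 \left(724 - 60\right)}{169} = \frac{\sqrt{- \frac{1}{65} - 780}}{2} - 4 \cdot \frac{1}{169} \cdot 664 = \frac{\sqrt{- \frac{50701}{65}}}{2} - \frac{2656}{169} = \frac{\frac{1}{65} i \sqrt{3295565}}{2} - \frac{2656}{169} = \frac{i \sqrt{3295565}}{130} - \frac{2656}{169} = - \frac{2656}{169} + \frac{i \sqrt{3295565}}{130}$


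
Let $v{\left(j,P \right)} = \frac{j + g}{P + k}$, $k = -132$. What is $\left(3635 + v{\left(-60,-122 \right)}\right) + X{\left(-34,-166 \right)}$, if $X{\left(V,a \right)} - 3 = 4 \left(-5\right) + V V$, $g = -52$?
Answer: $\frac{606354}{127} \approx 4774.4$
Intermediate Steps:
$X{\left(V,a \right)} = -17 + V^{2}$ ($X{\left(V,a \right)} = 3 + \left(4 \left(-5\right) + V V\right) = 3 + \left(-20 + V^{2}\right) = -17 + V^{2}$)
$v{\left(j,P \right)} = \frac{-52 + j}{-132 + P}$ ($v{\left(j,P \right)} = \frac{j - 52}{P - 132} = \frac{-52 + j}{-132 + P}$)
$\left(3635 + v{\left(-60,-122 \right)}\right) + X{\left(-34,-166 \right)} = \left(3635 + \frac{-52 - 60}{-132 - 122}\right) - \left(17 - \left(-34\right)^{2}\right) = \left(3635 + \frac{1}{-254} \left(-112\right)\right) + \left(-17 + 1156\right) = \left(3635 - - \frac{56}{127}\right) + 1139 = \left(3635 + \frac{56}{127}\right) + 1139 = \frac{461701}{127} + 1139 = \frac{606354}{127}$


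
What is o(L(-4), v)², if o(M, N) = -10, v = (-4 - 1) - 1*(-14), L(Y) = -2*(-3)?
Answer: 100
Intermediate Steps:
L(Y) = 6
v = 9 (v = -5 + 14 = 9)
o(L(-4), v)² = (-10)² = 100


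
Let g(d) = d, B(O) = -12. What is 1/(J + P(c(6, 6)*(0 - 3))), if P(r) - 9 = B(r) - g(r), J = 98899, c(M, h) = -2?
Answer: 1/98890 ≈ 1.0112e-5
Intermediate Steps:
P(r) = -3 - r (P(r) = 9 + (-12 - r) = -3 - r)
1/(J + P(c(6, 6)*(0 - 3))) = 1/(98899 + (-3 - (-2)*(0 - 3))) = 1/(98899 + (-3 - (-2)*(-3))) = 1/(98899 + (-3 - 1*6)) = 1/(98899 + (-3 - 6)) = 1/(98899 - 9) = 1/98890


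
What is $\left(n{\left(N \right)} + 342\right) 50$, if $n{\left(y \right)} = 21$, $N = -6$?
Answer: $18150$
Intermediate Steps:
$\left(n{\left(N \right)} + 342\right) 50 = \left(21 + 342\right) 50 = 363 \cdot 50 = 18150$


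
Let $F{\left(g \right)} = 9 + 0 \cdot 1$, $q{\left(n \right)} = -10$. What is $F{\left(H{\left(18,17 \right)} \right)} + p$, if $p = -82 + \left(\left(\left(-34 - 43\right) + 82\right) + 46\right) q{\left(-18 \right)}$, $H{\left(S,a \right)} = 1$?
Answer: $-583$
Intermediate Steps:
$F{\left(g \right)} = 9$ ($F{\left(g \right)} = 9 + 0 = 9$)
$p = -592$ ($p = -82 + \left(\left(\left(-34 - 43\right) + 82\right) + 46\right) \left(-10\right) = -82 + \left(\left(-77 + 82\right) + 46\right) \left(-10\right) = -82 + \left(5 + 46\right) \left(-10\right) = -82 + 51 \left(-10\right) = -82 - 510 = -592$)
$F{\left(H{\left(18,17 \right)} \right)} + p = 9 - 592 = -583$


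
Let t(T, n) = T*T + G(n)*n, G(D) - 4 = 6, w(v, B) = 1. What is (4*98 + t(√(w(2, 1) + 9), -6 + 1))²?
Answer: 123904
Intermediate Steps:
G(D) = 10 (G(D) = 4 + 6 = 10)
t(T, n) = T² + 10*n (t(T, n) = T*T + 10*n = T² + 10*n)
(4*98 + t(√(w(2, 1) + 9), -6 + 1))² = (4*98 + ((√(1 + 9))² + 10*(-6 + 1)))² = (392 + ((√10)² + 10*(-5)))² = (392 + (10 - 50))² = (392 - 40)² = 352² = 123904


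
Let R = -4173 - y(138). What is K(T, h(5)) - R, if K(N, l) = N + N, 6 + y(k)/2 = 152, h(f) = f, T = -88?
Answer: 4289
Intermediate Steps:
y(k) = 292 (y(k) = -12 + 2*152 = -12 + 304 = 292)
K(N, l) = 2*N
R = -4465 (R = -4173 - 1*292 = -4173 - 292 = -4465)
K(T, h(5)) - R = 2*(-88) - 1*(-4465) = -176 + 4465 = 4289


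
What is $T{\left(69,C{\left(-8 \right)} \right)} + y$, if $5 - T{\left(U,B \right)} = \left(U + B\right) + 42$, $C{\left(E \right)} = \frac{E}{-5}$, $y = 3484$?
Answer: $\frac{16882}{5} \approx 3376.4$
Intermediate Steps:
$C{\left(E \right)} = - \frac{E}{5}$ ($C{\left(E \right)} = E \left(- \frac{1}{5}\right) = - \frac{E}{5}$)
$T{\left(U,B \right)} = -37 - B - U$ ($T{\left(U,B \right)} = 5 - \left(\left(U + B\right) + 42\right) = 5 - \left(\left(B + U\right) + 42\right) = 5 - \left(42 + B + U\right) = -37 - B - U$)
$T{\left(69,C{\left(-8 \right)} \right)} + y = \left(-37 - \left(- \frac{1}{5}\right) \left(-8\right) - 69\right) + 3484 = \left(-37 - \frac{8}{5} - 69\right) + 3484 = - \frac{538}{5} + 3484 = \frac{16882}{5}$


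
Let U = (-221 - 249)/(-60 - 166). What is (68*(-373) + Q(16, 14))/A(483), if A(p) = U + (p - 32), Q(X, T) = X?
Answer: -1432162/25599 ≈ -55.946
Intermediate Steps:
U = 235/113 (U = -470/(-226) = -470*(-1/226) = 235/113 ≈ 2.0796)
A(p) = -3381/113 + p (A(p) = 235/113 + (p - 32) = 235/113 + (-32 + p) = -3381/113 + p)
(68*(-373) + Q(16, 14))/A(483) = (68*(-373) + 16)/(-3381/113 + 483) = (-25364 + 16)/(51198/113) = -25348*113/51198 = -1432162/25599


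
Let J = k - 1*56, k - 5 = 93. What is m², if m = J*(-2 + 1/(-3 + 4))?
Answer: 1764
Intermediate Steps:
k = 98 (k = 5 + 93 = 98)
J = 42 (J = 98 - 1*56 = 98 - 56 = 42)
m = -42 (m = 42*(-2 + 1/(-3 + 4)) = 42*(-2 + 1/1) = 42*(-2 + 1) = 42*(-1) = -42)
m² = (-42)² = 1764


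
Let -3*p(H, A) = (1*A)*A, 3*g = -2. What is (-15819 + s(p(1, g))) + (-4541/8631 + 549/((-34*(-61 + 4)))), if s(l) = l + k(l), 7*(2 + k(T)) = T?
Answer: -264642830941/16726878 ≈ -15821.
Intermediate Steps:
k(T) = -2 + T/7
g = -⅔ (g = (⅓)*(-2) = -⅔ ≈ -0.66667)
p(H, A) = -A²/3 (p(H, A) = -1*A*A/3 = -A*A/3 = -A²/3)
s(l) = -2 + 8*l/7 (s(l) = l + (-2 + l/7) = -2 + 8*l/7)
(-15819 + s(p(1, g))) + (-4541/8631 + 549/((-34*(-61 + 4)))) = (-15819 + (-2 + 8*(-(-⅔)²/3)/7)) + (-4541/8631 + 549/((-34*(-61 + 4)))) = (-15819 + (-2 + 8*(-⅓*4/9)/7)) + (-4541*1/8631 + 549/((-34*(-57)))) = (-15819 + (-2 + (8/7)*(-4/27))) + (-4541/8631 + 549/1938) = (-15819 + (-2 - 32/189)) + (-4541/8631 + 549*(1/1938)) = (-15819 - 410/189) + (-4541/8631 + 183/646) = -2990201/189 - 1354013/5575626 = -264642830941/16726878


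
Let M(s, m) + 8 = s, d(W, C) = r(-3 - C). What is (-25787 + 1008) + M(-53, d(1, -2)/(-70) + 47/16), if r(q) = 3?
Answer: -24840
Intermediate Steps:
d(W, C) = 3
M(s, m) = -8 + s
(-25787 + 1008) + M(-53, d(1, -2)/(-70) + 47/16) = (-25787 + 1008) + (-8 - 53) = -24779 - 61 = -24840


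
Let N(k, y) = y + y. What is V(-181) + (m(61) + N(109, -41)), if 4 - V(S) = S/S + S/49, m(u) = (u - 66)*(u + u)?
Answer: -33580/49 ≈ -685.31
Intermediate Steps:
N(k, y) = 2*y
m(u) = 2*u*(-66 + u) (m(u) = (-66 + u)*(2*u) = 2*u*(-66 + u))
V(S) = 3 - S/49 (V(S) = 4 - (S/S + S/49) = 4 - (1 + S*(1/49)) = 4 - (1 + S/49) = 4 + (-1 - S/49) = 3 - S/49)
V(-181) + (m(61) + N(109, -41)) = (3 - 1/49*(-181)) + (2*61*(-66 + 61) + 2*(-41)) = (3 + 181/49) + (2*61*(-5) - 82) = 328/49 + (-610 - 82) = 328/49 - 692 = -33580/49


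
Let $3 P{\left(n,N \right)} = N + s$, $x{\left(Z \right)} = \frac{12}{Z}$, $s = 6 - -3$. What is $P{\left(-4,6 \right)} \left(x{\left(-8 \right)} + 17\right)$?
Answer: $\frac{155}{2} \approx 77.5$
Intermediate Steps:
$s = 9$ ($s = 6 + 3 = 9$)
$P{\left(n,N \right)} = 3 + \frac{N}{3}$ ($P{\left(n,N \right)} = \frac{N + 9}{3} = \frac{9 + N}{3} = 3 + \frac{N}{3}$)
$P{\left(-4,6 \right)} \left(x{\left(-8 \right)} + 17\right) = \left(3 + \frac{1}{3} \cdot 6\right) \left(\frac{12}{-8} + 17\right) = \left(3 + 2\right) \left(12 \left(- \frac{1}{8}\right) + 17\right) = 5 \left(- \frac{3}{2} + 17\right) = 5 \cdot \frac{31}{2} = \frac{155}{2}$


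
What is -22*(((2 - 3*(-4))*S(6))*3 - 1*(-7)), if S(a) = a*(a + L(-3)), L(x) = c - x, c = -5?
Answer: -22330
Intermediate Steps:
L(x) = -5 - x
S(a) = a*(-2 + a) (S(a) = a*(a + (-5 - 1*(-3))) = a*(a + (-5 + 3)) = a*(a - 2) = a*(-2 + a))
-22*(((2 - 3*(-4))*S(6))*3 - 1*(-7)) = -22*(((2 - 3*(-4))*(6*(-2 + 6)))*3 - 1*(-7)) = -22*(((2 + 12)*(6*4))*3 + 7) = -22*((14*24)*3 + 7) = -22*(336*3 + 7) = -22*(1008 + 7) = -22*1015 = -22330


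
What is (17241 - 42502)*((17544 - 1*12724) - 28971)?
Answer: 610078411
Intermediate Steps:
(17241 - 42502)*((17544 - 1*12724) - 28971) = -25261*((17544 - 12724) - 28971) = -25261*(4820 - 28971) = -25261*(-24151) = 610078411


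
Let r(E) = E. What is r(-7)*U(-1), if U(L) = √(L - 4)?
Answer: -7*I*√5 ≈ -15.652*I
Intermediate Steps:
U(L) = √(-4 + L)
r(-7)*U(-1) = -7*√(-4 - 1) = -7*I*√5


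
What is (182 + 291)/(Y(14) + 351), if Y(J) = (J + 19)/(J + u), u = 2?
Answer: 7568/5649 ≈ 1.3397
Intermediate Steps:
Y(J) = (19 + J)/(2 + J) (Y(J) = (J + 19)/(J + 2) = (19 + J)/(2 + J))
(182 + 291)/(Y(14) + 351) = (182 + 291)/((19 + 14)/(2 + 14) + 351) = 473/(33/16 + 351) = 473/(5649/16) = 473*(16/5649) = 7568/5649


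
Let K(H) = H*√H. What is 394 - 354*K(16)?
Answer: -22262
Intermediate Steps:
K(H) = H^(3/2)
394 - 354*K(16) = 394 - 354*16^(3/2) = 394 - 354*64 = 394 - 22656 = -22262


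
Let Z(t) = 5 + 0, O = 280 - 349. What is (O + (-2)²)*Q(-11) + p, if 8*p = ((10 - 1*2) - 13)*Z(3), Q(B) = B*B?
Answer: -62945/8 ≈ -7868.1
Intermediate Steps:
Q(B) = B²
O = -69
Z(t) = 5
p = -25/8 (p = (((10 - 1*2) - 13)*5)/8 = (((10 - 2) - 13)*5)/8 = ((8 - 13)*5)/8 = (-5*5)/8 = (⅛)*(-25) = -25/8 ≈ -3.1250)
(O + (-2)²)*Q(-11) + p = (-69 + (-2)²)*(-11)² - 25/8 = (-69 + 4)*121 - 25/8 = -65*121 - 25/8 = -7865 - 25/8 = -62945/8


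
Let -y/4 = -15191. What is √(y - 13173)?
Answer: √47591 ≈ 218.15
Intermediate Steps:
y = 60764 (y = -4*(-15191) = 60764)
√(y - 13173) = √(60764 - 13173) = √47591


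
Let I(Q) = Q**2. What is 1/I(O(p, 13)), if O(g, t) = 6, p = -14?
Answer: 1/36 ≈ 0.027778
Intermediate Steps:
1/I(O(p, 13)) = 1/(6**2) = 1/36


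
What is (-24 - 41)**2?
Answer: 4225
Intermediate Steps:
(-24 - 41)**2 = (-65)**2 = 4225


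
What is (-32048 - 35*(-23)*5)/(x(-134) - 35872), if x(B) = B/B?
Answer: 9341/11957 ≈ 0.78122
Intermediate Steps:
x(B) = 1
(-32048 - 35*(-23)*5)/(x(-134) - 35872) = (-32048 - 35*(-23)*5)/(1 - 35872) = (-32048 + 805*5)/(-35871) = (-32048 + 4025)*(-1/35871) = -28023*(-1/35871) = 9341/11957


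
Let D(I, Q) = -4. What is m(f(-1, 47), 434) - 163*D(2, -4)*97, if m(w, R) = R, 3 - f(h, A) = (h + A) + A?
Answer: 63678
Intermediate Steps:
f(h, A) = 3 - h - 2*A (f(h, A) = 3 - ((h + A) + A) = 3 - ((A + h) + A) = 3 - (h + 2*A) = 3 + (-h - 2*A) = 3 - h - 2*A)
m(f(-1, 47), 434) - 163*D(2, -4)*97 = 434 - 163*(-4)*97 = 434 - (-652)*97 = 434 - 1*(-63244) = 434 + 63244 = 63678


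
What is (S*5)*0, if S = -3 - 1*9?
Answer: 0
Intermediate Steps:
S = -12 (S = -3 - 9 = -12)
(S*5)*0 = -12*5*0 = -60*0 = 0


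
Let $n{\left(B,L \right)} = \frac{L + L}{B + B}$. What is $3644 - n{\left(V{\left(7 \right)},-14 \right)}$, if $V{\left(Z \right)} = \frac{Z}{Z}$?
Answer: $3658$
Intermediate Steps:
$V{\left(Z \right)} = 1$
$n{\left(B,L \right)} = \frac{L}{B}$ ($n{\left(B,L \right)} = \frac{2 L}{2 B} = 2 L \frac{1}{2 B} = \frac{L}{B}$)
$3644 - n{\left(V{\left(7 \right)},-14 \right)} = 3644 - - \frac{14}{1} = 3644 - \left(-14\right) 1 = 3644 - -14 = 3644 + 14 = 3658$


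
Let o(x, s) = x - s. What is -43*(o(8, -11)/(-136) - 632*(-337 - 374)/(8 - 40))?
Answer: 82119895/136 ≈ 6.0382e+5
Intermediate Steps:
-43*(o(8, -11)/(-136) - 632*(-337 - 374)/(8 - 40)) = -43*((8 - 1*(-11))/(-136) - 632*(-337 - 374)/(8 - 40)) = -43*((8 + 11)*(-1/136) - 632/((-32/(-711)))) = -43*(19*(-1/136) - 632/((-32*(-1/711)))) = -43*(-19/136 - 632/32/711) = -43*(-19/136 - 632*711/32) = -43*(-19/136 - 56169/4) = -43*(-1909765/136) = 82119895/136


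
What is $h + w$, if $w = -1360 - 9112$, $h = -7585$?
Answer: $-18057$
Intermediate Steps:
$w = -10472$
$h + w = -7585 - 10472 = -18057$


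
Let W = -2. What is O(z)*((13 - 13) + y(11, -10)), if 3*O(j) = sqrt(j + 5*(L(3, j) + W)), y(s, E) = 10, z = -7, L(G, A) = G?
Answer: 10*I*sqrt(2)/3 ≈ 4.714*I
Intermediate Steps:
O(j) = sqrt(5 + j)/3 (O(j) = sqrt(j + 5*(3 - 2))/3 = sqrt(j + 5*1)/3 = sqrt(j + 5)/3 = sqrt(5 + j)/3)
O(z)*((13 - 13) + y(11, -10)) = (sqrt(5 - 7)/3)*((13 - 13) + 10) = (sqrt(-2)/3)*(0 + 10) = ((I*sqrt(2))/3)*10 = (I*sqrt(2)/3)*10 = 10*I*sqrt(2)/3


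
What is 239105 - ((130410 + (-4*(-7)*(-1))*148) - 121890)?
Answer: 234729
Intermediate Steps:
239105 - ((130410 + (-4*(-7)*(-1))*148) - 121890) = 239105 - ((130410 + (28*(-1))*148) - 121890) = 239105 - ((130410 - 28*148) - 121890) = 239105 - ((130410 - 4144) - 121890) = 239105 - (126266 - 121890) = 239105 - 1*4376 = 239105 - 4376 = 234729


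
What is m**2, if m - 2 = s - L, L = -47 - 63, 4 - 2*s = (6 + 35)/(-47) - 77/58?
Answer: 393787625625/29724304 ≈ 13248.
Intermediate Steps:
s = 16901/5452 (s = 2 - ((6 + 35)/(-47) - 77/58)/2 = 2 - (41*(-1/47) - 77*1/58)/2 = 2 - (-41/47 - 77/58)/2 = 2 - 1/2*(-5997/2726) = 2 + 5997/5452 = 16901/5452 ≈ 3.1000)
L = -110
m = 627525/5452 (m = 2 + (16901/5452 - 1*(-110)) = 2 + (16901/5452 + 110) = 2 + 616621/5452 = 627525/5452 ≈ 115.10)
m**2 = (627525/5452)**2 = 393787625625/29724304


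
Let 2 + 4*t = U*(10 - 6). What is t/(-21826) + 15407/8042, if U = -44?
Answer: 336631051/175524692 ≈ 1.9179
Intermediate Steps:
t = -89/2 (t = -1/2 + (-44*(10 - 6))/4 = -1/2 + (-44*4)/4 = -1/2 + (1/4)*(-176) = -1/2 - 44 = -89/2 ≈ -44.500)
t/(-21826) + 15407/8042 = -89/2/(-21826) + 15407/8042 = -89/2*(-1/21826) + 15407*(1/8042) = 89/43652 + 15407/8042 = 336631051/175524692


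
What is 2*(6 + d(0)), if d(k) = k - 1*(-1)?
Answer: 14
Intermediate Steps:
d(k) = 1 + k (d(k) = k + 1 = 1 + k)
2*(6 + d(0)) = 2*(6 + (1 + 0)) = 2*(6 + 1) = 2*7 = 14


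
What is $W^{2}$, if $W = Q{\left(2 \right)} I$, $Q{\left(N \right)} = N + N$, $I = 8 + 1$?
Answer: $1296$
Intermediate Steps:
$I = 9$
$Q{\left(N \right)} = 2 N$
$W = 36$ ($W = 2 \cdot 2 \cdot 9 = 4 \cdot 9 = 36$)
$W^{2} = 36^{2} = 1296$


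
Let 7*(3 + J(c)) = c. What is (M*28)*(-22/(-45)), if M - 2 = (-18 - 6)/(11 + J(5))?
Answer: -28336/2745 ≈ -10.323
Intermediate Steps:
J(c) = -3 + c/7
M = -46/61 (M = 2 + (-18 - 6)/(11 + (-3 + (1/7)*5)) = 2 - 24/(11 + (-3 + 5/7)) = 2 - 24/(11 - 16/7) = 2 - 24/61/7 = 2 - 24*7/61 = 2 - 168/61 = -46/61 ≈ -0.75410)
(M*28)*(-22/(-45)) = (-46/61*28)*(-22/(-45)) = -(-28336)*(-1)/(61*45) = -1288/61*22/45 = -28336/2745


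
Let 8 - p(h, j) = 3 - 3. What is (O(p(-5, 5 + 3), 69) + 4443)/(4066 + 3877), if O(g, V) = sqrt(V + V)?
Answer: 4443/7943 + sqrt(138)/7943 ≈ 0.56084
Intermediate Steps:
p(h, j) = 8 (p(h, j) = 8 - (3 - 3) = 8 - 1*0 = 8 + 0 = 8)
O(g, V) = sqrt(2)*sqrt(V) (O(g, V) = sqrt(2*V) = sqrt(2)*sqrt(V))
(O(p(-5, 5 + 3), 69) + 4443)/(4066 + 3877) = (sqrt(2)*sqrt(69) + 4443)/(4066 + 3877) = (sqrt(138) + 4443)/7943 = (4443 + sqrt(138))*(1/7943) = 4443/7943 + sqrt(138)/7943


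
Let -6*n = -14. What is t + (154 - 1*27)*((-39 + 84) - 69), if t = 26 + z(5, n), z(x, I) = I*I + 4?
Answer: -27113/9 ≈ -3012.6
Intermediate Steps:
n = 7/3 (n = -1/6*(-14) = 7/3 ≈ 2.3333)
z(x, I) = 4 + I**2 (z(x, I) = I**2 + 4 = 4 + I**2)
t = 319/9 (t = 26 + (4 + (7/3)**2) = 26 + (4 + 49/9) = 26 + 85/9 = 319/9 ≈ 35.444)
t + (154 - 1*27)*((-39 + 84) - 69) = 319/9 + (154 - 1*27)*((-39 + 84) - 69) = 319/9 + (154 - 27)*(45 - 69) = 319/9 + 127*(-24) = 319/9 - 3048 = -27113/9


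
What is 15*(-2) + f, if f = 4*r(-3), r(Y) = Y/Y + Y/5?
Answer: -142/5 ≈ -28.400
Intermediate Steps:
r(Y) = 1 + Y/5 (r(Y) = 1 + Y*(⅕) = 1 + Y/5)
f = 8/5 (f = 4*(1 + (⅕)*(-3)) = 4*(1 - ⅗) = 4*(⅖) = 8/5 ≈ 1.6000)
15*(-2) + f = 15*(-2) + 8/5 = -30 + 8/5 = -142/5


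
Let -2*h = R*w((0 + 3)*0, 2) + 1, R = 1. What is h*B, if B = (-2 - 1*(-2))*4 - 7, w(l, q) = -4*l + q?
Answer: 21/2 ≈ 10.500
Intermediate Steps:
w(l, q) = q - 4*l
B = -7 (B = (-2 + 2)*4 - 7 = 0*4 - 7 = 0 - 7 = -7)
h = -3/2 (h = -(1*(2 - 4*(0 + 3)*0) + 1)/2 = -(1*(2 - 12*0) + 1)/2 = -(1*(2 - 4*0) + 1)/2 = -(1*(2 + 0) + 1)/2 = -(1*2 + 1)/2 = -(2 + 1)/2 = -½*3 = -3/2 ≈ -1.5000)
h*B = -3/2*(-7) = 21/2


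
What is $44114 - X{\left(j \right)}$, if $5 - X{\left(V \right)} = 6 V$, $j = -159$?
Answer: $43155$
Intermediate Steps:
$X{\left(V \right)} = 5 - 6 V$
$44114 - X{\left(j \right)} = 44114 - \left(5 - -954\right) = 44114 - \left(5 + 954\right) = 44114 - 959 = 43155$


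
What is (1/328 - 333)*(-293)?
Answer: 32002339/328 ≈ 97568.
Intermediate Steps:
(1/328 - 333)*(-293) = -109223/328*(-293) = 32002339/328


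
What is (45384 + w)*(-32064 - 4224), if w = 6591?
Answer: -1886068800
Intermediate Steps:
(45384 + w)*(-32064 - 4224) = (45384 + 6591)*(-32064 - 4224) = 51975*(-36288) = -1886068800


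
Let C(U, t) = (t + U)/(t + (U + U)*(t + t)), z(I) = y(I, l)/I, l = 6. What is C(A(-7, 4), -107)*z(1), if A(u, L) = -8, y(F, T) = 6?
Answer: -690/3317 ≈ -0.20802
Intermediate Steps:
z(I) = 6/I
C(U, t) = (U + t)/(t + 4*U*t) (C(U, t) = (U + t)/(t + (2*U)*(2*t)) = (U + t)/(t + 4*U*t))
C(A(-7, 4), -107)*z(1) = ((-8 - 107)/((-107)*(1 + 4*(-8))))*(6/1) = (-1/107*(-115)/(1 - 32))*(6*1) = -1/107*(-115)/(-31)*6 = -1/107*(-1/31)*(-115)*6 = -115/3317*6 = -690/3317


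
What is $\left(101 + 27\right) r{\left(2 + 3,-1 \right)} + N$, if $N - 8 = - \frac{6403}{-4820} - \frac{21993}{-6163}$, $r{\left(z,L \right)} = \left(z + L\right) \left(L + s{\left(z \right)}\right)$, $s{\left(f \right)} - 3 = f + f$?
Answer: $\frac{182894688269}{29705660} \approx 6156.9$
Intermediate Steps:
$s{\left(f \right)} = 3 + 2 f$ ($s{\left(f \right)} = 3 + \left(f + f\right) = 3 + 2 f$)
$r{\left(z,L \right)} = \left(L + z\right) \left(3 + L + 2 z\right)$ ($r{\left(z,L \right)} = \left(z + L\right) \left(L + \left(3 + 2 z\right)\right) = \left(L + z\right) \left(3 + L + 2 z\right)$)
$N = \frac{383113229}{29705660}$ ($N = 8 - \left(- \frac{21993}{6163} - \frac{6403}{4820}\right) = 8 - - \frac{145467949}{29705660} = 8 + \left(\frac{6403}{4820} + \frac{21993}{6163}\right) = 8 + \frac{145467949}{29705660} = \frac{383113229}{29705660} \approx 12.897$)
$\left(101 + 27\right) r{\left(2 + 3,-1 \right)} + N = \left(101 + 27\right) \left(\left(-1\right)^{2} - \left(2 + 3\right) - \left(3 + 2 \left(2 + 3\right)\right) + \left(2 + 3\right) \left(3 + 2 \left(2 + 3\right)\right)\right) + \frac{383113229}{29705660} = 128 \left(1 - 5 - \left(3 + 2 \cdot 5\right) + 5 \left(3 + 2 \cdot 5\right)\right) + \frac{383113229}{29705660} = 128 \left(1 - 5 - \left(3 + 10\right) + 5 \left(3 + 10\right)\right) + \frac{383113229}{29705660} = 128 \left(1 - 5 - 13 + 5 \cdot 13\right) + \frac{383113229}{29705660} = 128 \left(1 - 5 - 13 + 65\right) + \frac{383113229}{29705660} = 128 \cdot 48 + \frac{383113229}{29705660} = 6144 + \frac{383113229}{29705660} = \frac{182894688269}{29705660}$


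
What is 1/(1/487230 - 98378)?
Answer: -487230/47932712939 ≈ -1.0165e-5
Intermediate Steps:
1/(1/487230 - 98378) = 1/(-47932712939/487230) = -487230/47932712939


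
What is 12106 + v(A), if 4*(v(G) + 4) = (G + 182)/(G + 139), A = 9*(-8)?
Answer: 1621723/134 ≈ 12102.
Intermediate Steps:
A = -72
v(G) = -4 + (182 + G)/(4*(139 + G)) (v(G) = -4 + ((G + 182)/(G + 139))/4 = -4 + ((182 + G)/(139 + G))/4 = -4 + (182 + G)/(4*(139 + G)))
12106 + v(A) = 12106 + (-2042 - 15*(-72))/(4*(139 - 72)) = 12106 + (¼)*(-2042 + 1080)/67 = 12106 + (¼)*(1/67)*(-962) = 12106 - 481/134 = 1621723/134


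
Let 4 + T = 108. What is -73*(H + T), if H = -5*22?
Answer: 438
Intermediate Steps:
T = 104 (T = -4 + 108 = 104)
H = -110
-73*(H + T) = -73*(-110 + 104) = -73*(-6) = -1*(-438) = 438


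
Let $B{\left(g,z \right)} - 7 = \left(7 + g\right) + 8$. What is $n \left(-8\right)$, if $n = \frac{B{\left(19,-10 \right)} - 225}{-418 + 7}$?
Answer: $- \frac{1472}{411} \approx -3.5815$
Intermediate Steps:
$B{\left(g,z \right)} = 22 + g$ ($B{\left(g,z \right)} = 7 + \left(\left(7 + g\right) + 8\right) = 7 + \left(15 + g\right) = 22 + g$)
$n = \frac{184}{411}$ ($n = \frac{\left(22 + 19\right) - 225}{-418 + 7} = \frac{41 - 225}{-411} = \left(-184\right) \left(- \frac{1}{411}\right) = \frac{184}{411} \approx 0.44769$)
$n \left(-8\right) = \frac{184}{411} \left(-8\right) = - \frac{1472}{411}$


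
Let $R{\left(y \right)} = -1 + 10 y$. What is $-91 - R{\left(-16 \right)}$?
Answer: $70$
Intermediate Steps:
$-91 - R{\left(-16 \right)} = -91 - \left(-1 + 10 \left(-16\right)\right) = -91 - \left(-1 - 160\right) = -91 - -161 = -91 + 161 = 70$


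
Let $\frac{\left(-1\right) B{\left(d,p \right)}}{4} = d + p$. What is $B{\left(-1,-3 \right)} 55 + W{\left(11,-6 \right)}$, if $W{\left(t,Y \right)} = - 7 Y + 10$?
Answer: $932$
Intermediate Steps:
$B{\left(d,p \right)} = - 4 d - 4 p$ ($B{\left(d,p \right)} = - 4 \left(d + p\right) = - 4 d - 4 p$)
$W{\left(t,Y \right)} = 10 - 7 Y$
$B{\left(-1,-3 \right)} 55 + W{\left(11,-6 \right)} = \left(\left(-4\right) \left(-1\right) - -12\right) 55 + \left(10 - -42\right) = \left(4 + 12\right) 55 + \left(10 + 42\right) = 16 \cdot 55 + 52 = 880 + 52 = 932$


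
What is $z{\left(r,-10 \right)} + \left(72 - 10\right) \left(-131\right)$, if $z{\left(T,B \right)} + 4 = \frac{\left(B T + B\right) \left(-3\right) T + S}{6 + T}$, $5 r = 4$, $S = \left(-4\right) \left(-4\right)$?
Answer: $- \frac{137994}{17} \approx -8117.3$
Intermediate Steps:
$S = 16$
$r = \frac{4}{5}$ ($r = \frac{1}{5} \cdot 4 = \frac{4}{5} \approx 0.8$)
$z{\left(T,B \right)} = -4 + \frac{16 + T \left(- 3 B - 3 B T\right)}{6 + T}$ ($z{\left(T,B \right)} = -4 + \frac{\left(B T + B\right) \left(-3\right) T + 16}{6 + T} = -4 + \frac{\left(B + B T\right) \left(-3\right) T + 16}{6 + T} = -4 + \frac{\left(- 3 B - 3 B T\right) T + 16}{6 + T} = -4 + \frac{T \left(- 3 B - 3 B T\right) + 16}{6 + T} = -4 + \frac{16 + T \left(- 3 B - 3 B T\right)}{6 + T}$)
$z{\left(r,-10 \right)} + \left(72 - 10\right) \left(-131\right) = \frac{-8 - \frac{16}{5} - \left(-30\right) \frac{4}{5} - - 30 \left(\frac{4}{5}\right)^{2}}{6 + \frac{4}{5}} + \left(72 - 10\right) \left(-131\right) = \frac{-8 - \frac{16}{5} + 24 - \left(-30\right) \frac{16}{25}}{\frac{34}{5}} + \left(72 - 10\right) \left(-131\right) = \frac{5 \left(-8 - \frac{16}{5} + 24 + \frac{96}{5}\right)}{34} + 62 \left(-131\right) = \frac{5}{34} \cdot 32 - 8122 = \frac{80}{17} - 8122 = - \frac{137994}{17}$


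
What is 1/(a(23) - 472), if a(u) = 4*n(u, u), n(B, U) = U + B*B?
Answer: 1/1736 ≈ 0.00057604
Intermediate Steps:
n(B, U) = U + B²
a(u) = 4*u + 4*u² (a(u) = 4*(u + u²) = 4*u + 4*u²)
1/(a(23) - 472) = 1/(4*23*(1 + 23) - 472) = 1/(4*23*24 - 472) = 1/(2208 - 472) = 1/1736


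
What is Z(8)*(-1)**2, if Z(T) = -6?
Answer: -6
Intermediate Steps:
Z(8)*(-1)**2 = -6*(-1)**2 = -6*1 = -6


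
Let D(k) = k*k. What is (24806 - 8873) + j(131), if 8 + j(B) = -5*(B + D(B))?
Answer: -70535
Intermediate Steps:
D(k) = k²
j(B) = -8 - 5*B - 5*B² (j(B) = -8 - 5*(B + B²) = -8 + (-5*B - 5*B²) = -8 - 5*B - 5*B²)
(24806 - 8873) + j(131) = (24806 - 8873) + (-8 - 5*131 - 5*131²) = 15933 + (-8 - 655 - 5*17161) = 15933 + (-8 - 655 - 85805) = 15933 - 86468 = -70535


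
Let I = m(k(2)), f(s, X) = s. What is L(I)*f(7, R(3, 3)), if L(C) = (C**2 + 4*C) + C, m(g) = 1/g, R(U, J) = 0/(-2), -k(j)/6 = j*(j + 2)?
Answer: -1673/2304 ≈ -0.72613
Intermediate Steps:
k(j) = -6*j*(2 + j) (k(j) = -6*j*(j + 2) = -6*j*(2 + j))
R(U, J) = 0 (R(U, J) = 0*(-1/2) = 0)
I = -1/48 (I = 1/(-6*2*(2 + 2)) = 1/(-6*2*4) = 1/(-48) = -1/48 ≈ -0.020833)
L(C) = C**2 + 5*C
L(I)*f(7, R(3, 3)) = -(5 - 1/48)/48*7 = -1/48*239/48*7 = -239/2304*7 = -1673/2304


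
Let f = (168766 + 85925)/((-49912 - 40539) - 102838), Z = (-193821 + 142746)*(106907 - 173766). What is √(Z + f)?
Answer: 3*√14175553347823973414/193289 ≈ 58437.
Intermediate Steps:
Z = 3414823425 (Z = -51075*(-66859) = 3414823425)
f = -254691/193289 (f = 254691/(-90451 - 102838) = 254691/(-193289) = 254691*(-1/193289) = -254691/193289 ≈ -1.3177)
√(Z + f) = √(3414823425 - 254691/193289) = √(660047804740134/193289) = 3*√14175553347823973414/193289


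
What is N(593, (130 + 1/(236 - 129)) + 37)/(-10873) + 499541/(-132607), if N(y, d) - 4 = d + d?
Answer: -585967624327/154276442477 ≈ -3.7982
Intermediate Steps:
N(y, d) = 4 + 2*d (N(y, d) = 4 + (d + d) = 4 + 2*d)
N(593, (130 + 1/(236 - 129)) + 37)/(-10873) + 499541/(-132607) = (4 + 2*((130 + 1/(236 - 129)) + 37))/(-10873) + 499541/(-132607) = (4 + 2*((130 + 1/107) + 37))*(-1/10873) + 499541*(-1/132607) = (4 + 2*((130 + 1/107) + 37))*(-1/10873) - 499541/132607 = (4 + 2*(13911/107 + 37))*(-1/10873) - 499541/132607 = (4 + 2*(17870/107))*(-1/10873) - 499541/132607 = (4 + 35740/107)*(-1/10873) - 499541/132607 = (36168/107)*(-1/10873) - 499541/132607 = -36168/1163411 - 499541/132607 = -585967624327/154276442477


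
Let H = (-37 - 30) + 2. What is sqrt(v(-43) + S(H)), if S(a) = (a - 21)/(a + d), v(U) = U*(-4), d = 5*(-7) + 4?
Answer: sqrt(24897)/12 ≈ 13.149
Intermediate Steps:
d = -31 (d = -35 + 4 = -31)
v(U) = -4*U
H = -65 (H = -67 + 2 = -65)
S(a) = (-21 + a)/(-31 + a) (S(a) = (a - 21)/(a - 31) = (-21 + a)/(-31 + a))
sqrt(v(-43) + S(H)) = sqrt(-4*(-43) + (-21 - 65)/(-31 - 65)) = sqrt(172 - 86/(-96)) = sqrt(172 - 1/96*(-86)) = sqrt(172 + 43/48) = sqrt(8299/48) = sqrt(24897)/12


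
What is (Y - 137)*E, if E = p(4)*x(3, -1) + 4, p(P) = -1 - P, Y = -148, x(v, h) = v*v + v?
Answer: 15960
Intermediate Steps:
x(v, h) = v + v² (x(v, h) = v² + v = v + v²)
E = -56 (E = (-1 - 1*4)*(3*(1 + 3)) + 4 = (-1 - 4)*(3*4) + 4 = -5*12 + 4 = -60 + 4 = -56)
(Y - 137)*E = (-148 - 137)*(-56) = -285*(-56) = 15960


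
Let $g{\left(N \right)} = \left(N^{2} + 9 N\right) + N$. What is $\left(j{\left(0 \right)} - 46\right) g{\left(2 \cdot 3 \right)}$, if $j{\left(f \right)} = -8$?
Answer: $-5184$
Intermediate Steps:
$g{\left(N \right)} = N^{2} + 10 N$
$\left(j{\left(0 \right)} - 46\right) g{\left(2 \cdot 3 \right)} = \left(-8 - 46\right) 2 \cdot 3 \left(10 + 2 \cdot 3\right) = - 54 \cdot 6 \left(10 + 6\right) = - 54 \cdot 6 \cdot 16 = \left(-54\right) 96 = -5184$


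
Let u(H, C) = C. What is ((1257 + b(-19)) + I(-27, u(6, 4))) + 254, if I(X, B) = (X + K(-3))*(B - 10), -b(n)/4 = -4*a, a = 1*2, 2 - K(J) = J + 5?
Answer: 1705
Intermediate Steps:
K(J) = -3 - J (K(J) = 2 - (J + 5) = 2 - (5 + J) = 2 + (-5 - J) = -3 - J)
a = 2
b(n) = 32 (b(n) = -(-16)*2 = -4*(-8) = 32)
I(X, B) = X*(-10 + B) (I(X, B) = (X + (-3 - 1*(-3)))*(B - 10) = (X + (-3 + 3))*(-10 + B) = (X + 0)*(-10 + B) = X*(-10 + B))
((1257 + b(-19)) + I(-27, u(6, 4))) + 254 = ((1257 + 32) - 27*(-10 + 4)) + 254 = (1289 - 27*(-6)) + 254 = (1289 + 162) + 254 = 1451 + 254 = 1705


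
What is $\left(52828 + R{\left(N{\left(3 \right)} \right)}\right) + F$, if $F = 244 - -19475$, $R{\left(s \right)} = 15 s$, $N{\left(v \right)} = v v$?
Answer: $72682$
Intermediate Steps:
$N{\left(v \right)} = v^{2}$
$F = 19719$ ($F = 244 + 19475 = 19719$)
$\left(52828 + R{\left(N{\left(3 \right)} \right)}\right) + F = \left(52828 + 15 \cdot 3^{2}\right) + 19719 = \left(52828 + 15 \cdot 9\right) + 19719 = \left(52828 + 135\right) + 19719 = 52963 + 19719 = 72682$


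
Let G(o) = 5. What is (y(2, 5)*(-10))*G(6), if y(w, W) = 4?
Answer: -200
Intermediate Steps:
(y(2, 5)*(-10))*G(6) = (4*(-10))*5 = -40*5 = -200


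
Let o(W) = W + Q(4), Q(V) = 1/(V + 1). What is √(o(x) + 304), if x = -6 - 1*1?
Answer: √7430/5 ≈ 17.240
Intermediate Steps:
Q(V) = 1/(1 + V)
x = -7 (x = -6 - 1 = -7)
o(W) = ⅕ + W (o(W) = W + 1/(1 + 4) = W + 1/5 = W + ⅕ = ⅕ + W)
√(o(x) + 304) = √((⅕ - 7) + 304) = √(-34/5 + 304) = √(1486/5) = √7430/5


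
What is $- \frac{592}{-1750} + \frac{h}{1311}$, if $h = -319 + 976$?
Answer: $\frac{320977}{382375} \approx 0.83943$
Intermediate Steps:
$h = 657$
$- \frac{592}{-1750} + \frac{h}{1311} = - \frac{592}{-1750} + \frac{657}{1311} = \left(-592\right) \left(- \frac{1}{1750}\right) + 657 \cdot \frac{1}{1311} = \frac{296}{875} + \frac{219}{437} = \frac{320977}{382375}$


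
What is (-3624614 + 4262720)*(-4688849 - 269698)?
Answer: -3164078591982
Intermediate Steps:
(-3624614 + 4262720)*(-4688849 - 269698) = 638106*(-4958547) = -3164078591982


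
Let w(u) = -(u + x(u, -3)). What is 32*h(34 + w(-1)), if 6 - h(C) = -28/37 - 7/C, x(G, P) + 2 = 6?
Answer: 256288/1147 ≈ 223.44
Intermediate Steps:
x(G, P) = 4 (x(G, P) = -2 + 6 = 4)
w(u) = -4 - u (w(u) = -(u + 4) = -(4 + u) = -4 - u)
h(C) = 250/37 + 7/C (h(C) = 6 - (-28/37 - 7/C) = 6 + (28/37 + 7/C) = 250/37 + 7/C)
32*h(34 + w(-1)) = 32*(250/37 + 7/(34 + (-4 - 1*(-1)))) = 32*(250/37 + 7/(34 + (-4 + 1))) = 32*(250/37 + 7/(34 - 3)) = 32*(250/37 + 7/31) = 32*(8009/1147) = 256288/1147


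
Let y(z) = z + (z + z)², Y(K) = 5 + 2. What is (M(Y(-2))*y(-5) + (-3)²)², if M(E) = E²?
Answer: 21752896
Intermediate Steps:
Y(K) = 7
y(z) = z + 4*z² (y(z) = z + (2*z)² = z + 4*z²)
(M(Y(-2))*y(-5) + (-3)²)² = (7²*(-5*(1 + 4*(-5))) + (-3)²)² = (49*(-5*(1 - 20)) + 9)² = (49*(-5*(-19)) + 9)² = (49*95 + 9)² = (4655 + 9)² = 4664² = 21752896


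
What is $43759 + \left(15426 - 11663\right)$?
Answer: $47522$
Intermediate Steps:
$43759 + \left(15426 - 11663\right) = 43759 + 3763 = 47522$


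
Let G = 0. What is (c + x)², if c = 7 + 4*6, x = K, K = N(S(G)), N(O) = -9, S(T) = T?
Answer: 484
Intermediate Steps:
K = -9
x = -9
c = 31 (c = 7 + 24 = 31)
(c + x)² = (31 - 9)² = 22² = 484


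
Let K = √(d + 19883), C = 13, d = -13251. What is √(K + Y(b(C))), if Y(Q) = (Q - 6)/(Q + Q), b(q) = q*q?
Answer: √(326 + 1352*√1658)/26 ≈ 9.0509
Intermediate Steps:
K = 2*√1658 (K = √(-13251 + 19883) = √6632 = 2*√1658 ≈ 81.437)
b(q) = q²
Y(Q) = (-6 + Q)/(2*Q) (Y(Q) = (-6 + Q)/((2*Q)) = (-6 + Q)*(1/(2*Q)) = (-6 + Q)/(2*Q))
√(K + Y(b(C))) = √(2*√1658 + (-6 + 13²)/(2*(13²))) = √(2*√1658 + (½)*(-6 + 169)/169) = √(2*√1658 + (½)*(1/169)*163) = √(2*√1658 + 163/338) = √(163/338 + 2*√1658)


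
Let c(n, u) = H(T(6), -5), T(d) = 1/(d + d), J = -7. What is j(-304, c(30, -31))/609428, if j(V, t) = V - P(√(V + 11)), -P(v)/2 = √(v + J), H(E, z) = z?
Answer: -76/152357 + √(-7 + I*√293)/304714 ≈ -0.00049096 + 1.1717e-5*I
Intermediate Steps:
T(d) = 1/(2*d)
c(n, u) = -5
P(v) = -2*√(-7 + v) (P(v) = -2*√(v - 7) = -2*√(-7 + v))
j(V, t) = V + 2*√(-7 + √(11 + V)) (j(V, t) = V - (-2)*√(-7 + √(V + 11)) = V - (-2)*√(-7 + √(11 + V)) = V + 2*√(-7 + √(11 + V)))
j(-304, c(30, -31))/609428 = (-304 + 2*√(-7 + √(11 - 304)))/609428 = (-304 + 2*√(-7 + √(-293)))*(1/609428) = (-304 + 2*√(-7 + I*√293))*(1/609428) = -76/152357 + √(-7 + I*√293)/304714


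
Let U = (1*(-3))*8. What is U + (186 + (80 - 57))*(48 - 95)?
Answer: -9847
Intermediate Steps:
U = -24 (U = -3*8 = -24)
U + (186 + (80 - 57))*(48 - 95) = -24 + (186 + (80 - 57))*(48 - 95) = -24 + (186 + 23)*(-47) = -24 + 209*(-47) = -24 - 9823 = -9847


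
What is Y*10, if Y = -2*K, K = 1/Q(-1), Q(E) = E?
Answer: 20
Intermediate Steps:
K = -1 (K = 1/(-1) = -1)
Y = 2 (Y = -2*(-1) = 2)
Y*10 = 2*10 = 20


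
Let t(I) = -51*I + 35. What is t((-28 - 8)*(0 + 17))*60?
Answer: 1874820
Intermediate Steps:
t(I) = 35 - 51*I
t((-28 - 8)*(0 + 17))*60 = (35 - 51*(-28 - 8)*(0 + 17))*60 = (35 - (-1836)*17)*60 = (35 - 51*(-612))*60 = (35 + 31212)*60 = 31247*60 = 1874820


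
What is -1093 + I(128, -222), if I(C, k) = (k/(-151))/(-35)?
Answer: -5776727/5285 ≈ -1093.0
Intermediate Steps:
I(C, k) = k/5285 (I(C, k) = (k*(-1/151))*(-1/35) = -k/151*(-1/35) = k/5285)
-1093 + I(128, -222) = -1093 + (1/5285)*(-222) = -1093 - 222/5285 = -5776727/5285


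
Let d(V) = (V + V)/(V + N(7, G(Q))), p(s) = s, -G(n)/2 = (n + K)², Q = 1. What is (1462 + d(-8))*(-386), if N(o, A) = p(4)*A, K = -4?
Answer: -2822046/5 ≈ -5.6441e+5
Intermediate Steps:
G(n) = -2*(-4 + n)² (G(n) = -2*(n - 4)² = -2*(-4 + n)²)
N(o, A) = 4*A
d(V) = 2*V/(-72 + V) (d(V) = (V + V)/(V + 4*(-2*(-4 + 1)²)) = (2*V)/(V + 4*(-2*(-3)²)) = (2*V)/(V + 4*(-2*9)) = (2*V)/(V + 4*(-18)) = (2*V)/(V - 72) = (2*V)/(-72 + V) = 2*V/(-72 + V))
(1462 + d(-8))*(-386) = (1462 + 2*(-8)/(-72 - 8))*(-386) = (1462 + 2*(-8)/(-80))*(-386) = (1462 + 2*(-8)*(-1/80))*(-386) = (1462 + ⅕)*(-386) = (7311/5)*(-386) = -2822046/5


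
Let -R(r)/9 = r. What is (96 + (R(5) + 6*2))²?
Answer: 3969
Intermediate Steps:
R(r) = -9*r
(96 + (R(5) + 6*2))² = (96 + (-9*5 + 6*2))² = (96 + (-45 + 12))² = (96 - 33)² = 63² = 3969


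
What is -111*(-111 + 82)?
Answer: 3219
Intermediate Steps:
-111*(-111 + 82) = -111*(-29) = 3219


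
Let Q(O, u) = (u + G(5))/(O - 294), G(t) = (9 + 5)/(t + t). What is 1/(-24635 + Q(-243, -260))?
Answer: -895/22047894 ≈ -4.0593e-5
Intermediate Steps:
G(t) = 7/t (G(t) = 14/((2*t)) = 14*(1/(2*t)) = 7/t)
Q(O, u) = (7/5 + u)/(-294 + O) (Q(O, u) = (u + 7/5)/(O - 294) = (u + 7*(1/5))/(-294 + O) = (u + 7/5)/(-294 + O) = (7/5 + u)/(-294 + O))
1/(-24635 + Q(-243, -260)) = 1/(-24635 + (7/5 - 260)/(-294 - 243)) = 1/(-24635 - 1293/5/(-537)) = 1/(-24635 - 1/537*(-1293/5)) = 1/(-24635 + 431/895) = 1/(-22047894/895) = -895/22047894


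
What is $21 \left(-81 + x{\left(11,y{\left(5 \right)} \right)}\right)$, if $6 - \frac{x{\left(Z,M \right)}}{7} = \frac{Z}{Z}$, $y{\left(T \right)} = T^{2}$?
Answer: $-966$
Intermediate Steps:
$x{\left(Z,M \right)} = 35$ ($x{\left(Z,M \right)} = 42 - 7 \frac{Z}{Z} = 42 - 7 = 35$)
$21 \left(-81 + x{\left(11,y{\left(5 \right)} \right)}\right) = 21 \left(-81 + 35\right) = 21 \left(-46\right) = -966$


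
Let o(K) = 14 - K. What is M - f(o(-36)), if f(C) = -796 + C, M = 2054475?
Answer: 2055221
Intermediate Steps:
M - f(o(-36)) = 2054475 - (-796 + (14 - 1*(-36))) = 2054475 - (-796 + (14 + 36)) = 2054475 - (-796 + 50) = 2054475 - 1*(-746) = 2054475 + 746 = 2055221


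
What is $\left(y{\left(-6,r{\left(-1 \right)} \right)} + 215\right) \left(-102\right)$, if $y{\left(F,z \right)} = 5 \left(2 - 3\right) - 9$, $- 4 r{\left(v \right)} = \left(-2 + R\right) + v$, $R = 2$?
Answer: $-20502$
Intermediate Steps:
$r{\left(v \right)} = - \frac{v}{4}$ ($r{\left(v \right)} = - \frac{\left(-2 + 2\right) + v}{4} = - \frac{0 + v}{4} = - \frac{v}{4}$)
$y{\left(F,z \right)} = -14$ ($y{\left(F,z \right)} = 5 \left(-1\right) - 9 = -5 - 9 = -14$)
$\left(y{\left(-6,r{\left(-1 \right)} \right)} + 215\right) \left(-102\right) = \left(-14 + 215\right) \left(-102\right) = 201 \left(-102\right) = -20502$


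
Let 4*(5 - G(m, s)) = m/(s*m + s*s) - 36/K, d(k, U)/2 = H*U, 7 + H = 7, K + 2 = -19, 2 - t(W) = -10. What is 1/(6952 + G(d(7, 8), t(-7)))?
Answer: 7/48696 ≈ 0.00014375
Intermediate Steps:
t(W) = 12 (t(W) = 2 - 1*(-10) = 2 + 10 = 12)
K = -21 (K = -2 - 19 = -21)
H = 0 (H = -7 + 7 = 0)
d(k, U) = 0 (d(k, U) = 2*(0*U) = 2*0 = 0)
G(m, s) = 32/7 - m/(4*(s² + m*s)) (G(m, s) = 5 - (m/(s*m + s*s) - 36/(-21))/4 = 5 - (m/(m*s + s²) - 36*(-1/21))/4 = 5 - (m/(s² + m*s) + 12/7)/4 = 5 - (12/7 + m/(s² + m*s))/4 = 5 + (-3/7 - m/(4*(s² + m*s))) = 32/7 - m/(4*(s² + m*s)))
1/(6952 + G(d(7, 8), t(-7))) = 1/(6952 + (1/28)*(-7*0 + 128*12² + 128*0*12)/(12*(0 + 12))) = 1/(6952 + (1/28)*(1/12)*(0 + 128*144 + 0)/12) = 1/(6952 + (1/28)*(1/12)*(1/12)*(0 + 18432 + 0)) = 1/(6952 + (1/28)*(1/12)*(1/12)*18432) = 1/(6952 + 32/7) = 1/(48696/7) = 7/48696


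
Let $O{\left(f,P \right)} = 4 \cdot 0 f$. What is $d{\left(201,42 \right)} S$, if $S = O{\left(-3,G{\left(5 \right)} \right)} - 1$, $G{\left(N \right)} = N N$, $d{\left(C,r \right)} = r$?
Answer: $-42$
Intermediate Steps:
$G{\left(N \right)} = N^{2}$
$O{\left(f,P \right)} = 0$ ($O{\left(f,P \right)} = 0 f = 0$)
$S = -1$ ($S = 0 - 1 = -1$)
$d{\left(201,42 \right)} S = 42 \left(-1\right) = -42$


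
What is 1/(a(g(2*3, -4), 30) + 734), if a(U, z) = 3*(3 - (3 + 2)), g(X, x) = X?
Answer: 1/728 ≈ 0.0013736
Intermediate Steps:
a(U, z) = -6 (a(U, z) = 3*(3 - 1*5) = 3*(3 - 5) = 3*(-2) = -6)
1/(a(g(2*3, -4), 30) + 734) = 1/(-6 + 734) = 1/728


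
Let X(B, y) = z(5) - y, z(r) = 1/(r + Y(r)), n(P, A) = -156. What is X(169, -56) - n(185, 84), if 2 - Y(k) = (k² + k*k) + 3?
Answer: 9751/46 ≈ 211.98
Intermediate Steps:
Y(k) = -1 - 2*k² (Y(k) = 2 - ((k² + k*k) + 3) = 2 - ((k² + k²) + 3) = 2 - (2*k² + 3) = 2 - (3 + 2*k²) = 2 + (-3 - 2*k²) = -1 - 2*k²)
z(r) = 1/(-1 + r - 2*r²) (z(r) = 1/(r + (-1 - 2*r²)) = 1/(-1 + r - 2*r²))
X(B, y) = -1/46 - y (X(B, y) = -1/(1 - 1*5 + 2*5²) - y = -1/(1 - 5 + 2*25) - y = -1/(1 - 5 + 50) - y = -1/46 - y)
X(169, -56) - n(185, 84) = (-1/46 - 1*(-56)) - 1*(-156) = (-1/46 + 56) + 156 = 2575/46 + 156 = 9751/46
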